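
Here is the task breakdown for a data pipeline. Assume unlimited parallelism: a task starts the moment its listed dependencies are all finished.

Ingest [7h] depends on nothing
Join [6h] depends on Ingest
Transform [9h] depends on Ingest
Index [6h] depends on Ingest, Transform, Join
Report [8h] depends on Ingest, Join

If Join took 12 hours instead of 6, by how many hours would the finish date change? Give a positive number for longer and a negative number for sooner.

Critical path before the change: Ingest→Transform→Index = 7+9+6 = 22 giving 22 hours.
Join has 1 hour of float (longest path through it is 21).
New critical path: Ingest→Join→Report = 7+12+8 = 27 ⇒ 27 hours.
Change in finish: 27 − 22 = +5 hours.

5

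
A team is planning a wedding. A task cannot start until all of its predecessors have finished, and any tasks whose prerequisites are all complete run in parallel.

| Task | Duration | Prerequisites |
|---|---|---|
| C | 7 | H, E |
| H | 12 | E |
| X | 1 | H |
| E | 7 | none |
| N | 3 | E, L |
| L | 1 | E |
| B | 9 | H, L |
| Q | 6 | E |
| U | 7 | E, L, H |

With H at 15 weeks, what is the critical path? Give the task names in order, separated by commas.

Baseline: E→H→B = 7+12+9 = 28 → 28 weeks.
H is on the critical path; changing it to 15 makes that path 31 weeks.
No other chain overtakes it, so the finish is 31 weeks.

E, H, B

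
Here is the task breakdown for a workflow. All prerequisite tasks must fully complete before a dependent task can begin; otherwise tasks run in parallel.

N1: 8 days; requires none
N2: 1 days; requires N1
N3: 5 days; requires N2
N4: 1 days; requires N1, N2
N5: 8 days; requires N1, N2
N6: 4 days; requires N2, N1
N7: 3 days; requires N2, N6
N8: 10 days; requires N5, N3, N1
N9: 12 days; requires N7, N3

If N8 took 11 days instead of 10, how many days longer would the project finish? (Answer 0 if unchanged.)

As given, the longest chain is N1→N2→N6→N7→N9 = 8+1+4+3+12 = 28, so the finish is 28 days.
N8 has 1 day of float (longest path through it is 27).
Now N1→N2→N5→N8 = 8+1+8+11 = 28 is longest, so the finish becomes 28 days.
Change in finish: 28 − 28 = +0 days.

0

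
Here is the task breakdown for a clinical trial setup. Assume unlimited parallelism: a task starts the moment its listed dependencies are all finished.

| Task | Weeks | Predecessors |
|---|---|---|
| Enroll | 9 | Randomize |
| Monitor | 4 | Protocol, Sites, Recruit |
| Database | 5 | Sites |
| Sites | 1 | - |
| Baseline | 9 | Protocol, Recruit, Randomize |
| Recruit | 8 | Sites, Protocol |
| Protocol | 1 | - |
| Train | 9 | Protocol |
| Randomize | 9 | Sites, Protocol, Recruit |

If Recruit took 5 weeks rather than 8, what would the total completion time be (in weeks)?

The binding path is Protocol→Recruit→Randomize→Baseline = 1+8+9+9 = 27; finish at 27 weeks.
Since Recruit is critical, the -3 change carries straight to that chain (now 24 weeks).
That remains the longest chain; total 24 weeks.

24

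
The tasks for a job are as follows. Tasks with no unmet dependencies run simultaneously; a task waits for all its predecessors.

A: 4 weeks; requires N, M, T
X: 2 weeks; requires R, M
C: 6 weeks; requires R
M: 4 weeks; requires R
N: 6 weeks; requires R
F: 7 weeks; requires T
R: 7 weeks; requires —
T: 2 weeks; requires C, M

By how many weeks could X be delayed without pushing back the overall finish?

9

Critical path: R→C→T→F = 7+6+2+7 = 22, so the finish is 22 weeks.
X finishes as early as 13 and must finish by 22.
Float = 22 − 13 = 9.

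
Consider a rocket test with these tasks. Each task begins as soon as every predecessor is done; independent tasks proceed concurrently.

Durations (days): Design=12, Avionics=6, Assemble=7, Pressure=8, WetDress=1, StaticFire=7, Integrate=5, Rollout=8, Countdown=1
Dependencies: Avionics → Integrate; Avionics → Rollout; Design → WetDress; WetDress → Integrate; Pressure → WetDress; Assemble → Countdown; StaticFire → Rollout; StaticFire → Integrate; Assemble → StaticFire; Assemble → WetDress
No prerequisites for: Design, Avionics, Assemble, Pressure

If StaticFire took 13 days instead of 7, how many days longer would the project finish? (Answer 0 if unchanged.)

As given, the longest chain is Assemble→StaticFire→Rollout = 7+7+8 = 22, so the finish is 22 days.
Since StaticFire is critical, the +6 change carries straight to that chain (now 28 days).
The critical path is still Assemble→StaticFire→Rollout; finish is now 28 days.
Change in finish: 28 − 22 = +6 days.

6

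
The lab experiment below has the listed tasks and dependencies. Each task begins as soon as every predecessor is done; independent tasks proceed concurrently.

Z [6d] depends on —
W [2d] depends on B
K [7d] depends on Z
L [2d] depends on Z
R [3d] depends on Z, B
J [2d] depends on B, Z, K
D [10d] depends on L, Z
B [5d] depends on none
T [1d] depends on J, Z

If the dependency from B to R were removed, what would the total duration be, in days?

Original critical path: Z→L→D = 6+2+10 = 18 ⇒ 18 days.
Dropping B→R doesn't change R's earliest start (6); another predecessor still binds.
The longest chain is now Z→L→D = 6+2+10 = 18, so the plan takes 18 days.

18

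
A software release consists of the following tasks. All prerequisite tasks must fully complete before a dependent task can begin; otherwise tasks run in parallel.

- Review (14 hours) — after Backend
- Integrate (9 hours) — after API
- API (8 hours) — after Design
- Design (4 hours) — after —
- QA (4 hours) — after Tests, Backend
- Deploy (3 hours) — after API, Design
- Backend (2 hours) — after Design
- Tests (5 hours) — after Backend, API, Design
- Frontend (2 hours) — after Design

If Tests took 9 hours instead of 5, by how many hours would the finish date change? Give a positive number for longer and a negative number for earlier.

The binding path is Design→API→Tests→QA = 4+8+5+4 = 21; finish at 21 hours.
Since Tests is critical, the +4 change carries straight to that chain (now 25 hours).
The critical path is still Design→API→Tests→QA; finish is now 25 hours.
Change in finish: 25 − 21 = +4 hours.

4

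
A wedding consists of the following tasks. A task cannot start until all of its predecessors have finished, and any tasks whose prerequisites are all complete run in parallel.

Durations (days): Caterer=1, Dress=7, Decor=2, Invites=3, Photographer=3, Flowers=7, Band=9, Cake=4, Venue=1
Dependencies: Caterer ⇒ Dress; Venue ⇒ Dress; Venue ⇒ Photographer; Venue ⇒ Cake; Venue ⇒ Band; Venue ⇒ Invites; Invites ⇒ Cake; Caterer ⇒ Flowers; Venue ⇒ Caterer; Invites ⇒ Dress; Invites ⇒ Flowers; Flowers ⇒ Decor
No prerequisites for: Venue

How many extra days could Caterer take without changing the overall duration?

Critical path: Venue→Invites→Flowers→Decor = 1+3+7+2 = 13, so the finish is 13 days.
Longest path through Caterer: 11 days (earliest finish 2, latest finish 4).
So Caterer can slip 4 − 2 = 2 days.

2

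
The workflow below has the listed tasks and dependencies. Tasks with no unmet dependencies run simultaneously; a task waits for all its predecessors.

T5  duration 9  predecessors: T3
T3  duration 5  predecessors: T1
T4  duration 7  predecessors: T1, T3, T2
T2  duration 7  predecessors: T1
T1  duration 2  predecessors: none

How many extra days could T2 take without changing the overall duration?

0

The longest chain is T1→T2→T4 = 2+7+7 = 16; overall finish 16 days.
The longest chain containing T2 totals 16 days.
Float = 16 − 16 = 0.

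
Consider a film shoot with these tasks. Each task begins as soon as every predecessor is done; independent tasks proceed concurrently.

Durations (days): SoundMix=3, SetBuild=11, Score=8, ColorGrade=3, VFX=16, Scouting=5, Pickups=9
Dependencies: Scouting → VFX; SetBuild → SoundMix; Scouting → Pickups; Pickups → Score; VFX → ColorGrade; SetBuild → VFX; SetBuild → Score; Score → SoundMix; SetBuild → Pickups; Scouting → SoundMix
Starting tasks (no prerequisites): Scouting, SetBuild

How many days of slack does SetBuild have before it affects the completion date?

The longest chain is SetBuild→Pickups→Score→SoundMix = 11+9+8+3 = 31; overall finish 31 days.
Longest path through SetBuild: 31 days (earliest finish 11, latest finish 11).
Float = 31 − 31 = 0.

0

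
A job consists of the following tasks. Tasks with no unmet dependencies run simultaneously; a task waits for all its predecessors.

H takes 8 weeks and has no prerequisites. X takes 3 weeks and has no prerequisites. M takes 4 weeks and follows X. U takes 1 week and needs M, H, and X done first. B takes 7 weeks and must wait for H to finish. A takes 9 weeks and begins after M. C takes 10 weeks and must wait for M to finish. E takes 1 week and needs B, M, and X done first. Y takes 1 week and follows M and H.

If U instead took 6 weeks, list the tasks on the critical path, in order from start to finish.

X, M, C

Actual critical path: X→M→C = 3+4+10 = 17 ⇒ 17 weeks.
U has 8 weeks of float (longest path through it is 9).
The critical path is still X→M→C; finish is now 17 weeks.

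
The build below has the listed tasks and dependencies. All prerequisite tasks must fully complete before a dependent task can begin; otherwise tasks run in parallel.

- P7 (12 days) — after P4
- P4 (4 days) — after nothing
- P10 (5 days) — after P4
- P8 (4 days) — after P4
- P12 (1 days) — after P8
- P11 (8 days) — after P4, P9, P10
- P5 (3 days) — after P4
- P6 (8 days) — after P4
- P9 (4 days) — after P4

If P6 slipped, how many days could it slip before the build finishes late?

The longest chain is P4→P10→P11 = 4+5+8 = 17; overall finish 17 days.
P6 finishes as early as 12 and must finish by 17.
So P6 can slip 17 − 12 = 5 days.

5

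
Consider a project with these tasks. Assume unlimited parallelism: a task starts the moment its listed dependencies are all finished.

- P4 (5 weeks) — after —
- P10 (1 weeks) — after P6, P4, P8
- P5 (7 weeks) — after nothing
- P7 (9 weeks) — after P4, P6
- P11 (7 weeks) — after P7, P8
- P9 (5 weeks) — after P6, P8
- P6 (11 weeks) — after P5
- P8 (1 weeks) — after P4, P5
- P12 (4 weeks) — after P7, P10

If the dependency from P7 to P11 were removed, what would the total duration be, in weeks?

31

Original critical path: P5→P6→P7→P11 = 7+11+9+7 = 34 ⇒ 34 weeks.
Without P7→P11, P11's earliest start moves from 27 to 8.
The longest chain is now P5→P6→P7→P12 = 7+11+9+4 = 31, so the project takes 31 weeks.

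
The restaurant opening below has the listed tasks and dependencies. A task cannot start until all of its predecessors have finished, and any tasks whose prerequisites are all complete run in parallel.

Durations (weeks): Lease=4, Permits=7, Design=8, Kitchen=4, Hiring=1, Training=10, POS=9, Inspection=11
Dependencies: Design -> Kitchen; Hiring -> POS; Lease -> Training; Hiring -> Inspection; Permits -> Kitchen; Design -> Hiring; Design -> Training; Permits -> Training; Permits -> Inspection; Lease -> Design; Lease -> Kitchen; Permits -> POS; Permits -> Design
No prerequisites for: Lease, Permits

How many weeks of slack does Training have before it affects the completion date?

2

Permits→Design→Hiring→Inspection = 7+8+1+11 = 27 sets the makespan at 27 weeks.
Longest path through Training: 25 weeks (earliest finish 25, latest finish 27).
So Training can slip 27 − 25 = 2 weeks.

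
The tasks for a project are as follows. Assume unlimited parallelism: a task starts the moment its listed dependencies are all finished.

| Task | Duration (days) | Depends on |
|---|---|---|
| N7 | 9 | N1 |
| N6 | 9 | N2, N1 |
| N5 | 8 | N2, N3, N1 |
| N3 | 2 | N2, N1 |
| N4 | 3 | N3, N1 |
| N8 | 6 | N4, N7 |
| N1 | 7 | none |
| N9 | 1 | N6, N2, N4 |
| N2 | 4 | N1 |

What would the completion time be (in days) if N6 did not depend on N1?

22

With the dependency in place, N1→N2→N3→N4→N8 = 7+4+2+3+6 = 22 sets the finish at 22 days.
Dropping N1→N6 doesn't change N6's earliest start (11); another predecessor still binds.
The longest chain is now N1→N2→N3→N4→N8 = 7+4+2+3+6 = 22, so the job takes 22 days.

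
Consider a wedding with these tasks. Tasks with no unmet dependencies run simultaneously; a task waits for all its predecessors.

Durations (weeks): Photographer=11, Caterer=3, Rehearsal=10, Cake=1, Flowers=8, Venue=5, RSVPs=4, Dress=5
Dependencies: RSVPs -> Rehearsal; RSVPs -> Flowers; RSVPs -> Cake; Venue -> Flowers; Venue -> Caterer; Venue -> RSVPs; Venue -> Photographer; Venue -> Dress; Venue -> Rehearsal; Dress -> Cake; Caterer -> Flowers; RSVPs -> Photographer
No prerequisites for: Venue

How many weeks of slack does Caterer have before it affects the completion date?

4

Venue→RSVPs→Photographer = 5+4+11 = 20 sets the makespan at 20 weeks.
Caterer finishes as early as 8 and must finish by 12.
Float = 20 − 16 = 4.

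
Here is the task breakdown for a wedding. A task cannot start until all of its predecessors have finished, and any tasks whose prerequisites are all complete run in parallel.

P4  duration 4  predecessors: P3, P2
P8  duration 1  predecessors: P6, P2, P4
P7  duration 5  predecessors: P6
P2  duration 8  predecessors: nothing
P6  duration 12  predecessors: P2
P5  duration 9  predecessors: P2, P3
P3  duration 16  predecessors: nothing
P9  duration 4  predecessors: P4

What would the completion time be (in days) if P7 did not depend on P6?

Original critical path: P2→P6→P7 = 8+12+5 = 25 ⇒ 25 days.
Without P6→P7, P7's earliest start moves from 20 to 0.
After: P3→P5 = 16+9 = 25 → 25 days.

25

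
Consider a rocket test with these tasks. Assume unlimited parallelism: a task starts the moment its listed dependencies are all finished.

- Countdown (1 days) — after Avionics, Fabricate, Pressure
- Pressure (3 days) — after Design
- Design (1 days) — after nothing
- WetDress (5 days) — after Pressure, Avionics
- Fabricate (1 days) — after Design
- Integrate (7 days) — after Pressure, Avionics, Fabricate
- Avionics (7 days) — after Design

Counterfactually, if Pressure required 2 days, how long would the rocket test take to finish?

15

As given, the longest chain is Design→Avionics→Integrate = 1+7+7 = 15, so the finish is 15 days.
The longest path through Pressure is only 11 days, so Pressure has float 4.
No other chain overtakes it, so the finish is 15 days.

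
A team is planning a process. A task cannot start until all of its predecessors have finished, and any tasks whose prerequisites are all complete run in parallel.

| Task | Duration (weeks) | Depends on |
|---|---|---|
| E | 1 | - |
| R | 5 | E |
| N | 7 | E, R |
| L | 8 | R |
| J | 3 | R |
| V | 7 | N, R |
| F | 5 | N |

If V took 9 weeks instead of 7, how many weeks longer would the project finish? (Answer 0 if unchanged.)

Baseline: E→R→N→V = 1+5+7+7 = 20 → 20 weeks.
Since V is critical, the +2 change carries straight to that chain (now 22 weeks).
That remains the longest chain; total 22 weeks.
Change in finish: 22 − 20 = +2 weeks.

2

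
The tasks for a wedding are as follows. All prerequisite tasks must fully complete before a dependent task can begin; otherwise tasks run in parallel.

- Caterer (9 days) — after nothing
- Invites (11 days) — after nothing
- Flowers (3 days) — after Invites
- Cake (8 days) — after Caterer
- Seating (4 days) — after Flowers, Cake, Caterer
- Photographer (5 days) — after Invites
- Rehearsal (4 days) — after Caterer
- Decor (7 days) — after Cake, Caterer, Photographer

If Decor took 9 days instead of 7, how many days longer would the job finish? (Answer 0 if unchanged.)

The binding path is Caterer→Cake→Decor = 9+8+7 = 24; finish at 24 days.
Since Decor is critical, the +2 change carries straight to that chain (now 26 days).
That remains the longest chain; total 26 days.
Change in finish: 26 − 24 = +2 days.

2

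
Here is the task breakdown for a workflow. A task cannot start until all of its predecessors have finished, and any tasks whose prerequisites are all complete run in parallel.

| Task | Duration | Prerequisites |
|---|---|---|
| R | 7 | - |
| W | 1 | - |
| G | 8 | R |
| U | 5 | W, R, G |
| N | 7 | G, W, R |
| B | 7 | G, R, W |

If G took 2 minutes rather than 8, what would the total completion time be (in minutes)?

Actual critical path: R→G→N = 7+8+7 = 22 ⇒ 22 minutes.
G is on the critical path; changing it to 2 makes that path 16 minutes.
No other chain overtakes it, so the finish is 16 minutes.

16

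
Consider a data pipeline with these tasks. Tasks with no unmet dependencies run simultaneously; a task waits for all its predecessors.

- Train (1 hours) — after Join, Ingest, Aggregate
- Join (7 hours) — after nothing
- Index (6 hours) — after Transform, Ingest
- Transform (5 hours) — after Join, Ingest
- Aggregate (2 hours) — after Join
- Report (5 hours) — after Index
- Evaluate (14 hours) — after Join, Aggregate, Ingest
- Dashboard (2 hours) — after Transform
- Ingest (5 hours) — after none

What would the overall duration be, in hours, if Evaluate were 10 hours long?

23

Critical path before the change: Join→Aggregate→Evaluate = 7+2+14 = 23 giving 23 hours.
Since Evaluate is critical, the -4 change carries straight to that chain (now 19 hours).
New critical path: Join→Transform→Index→Report = 7+5+6+5 = 23 ⇒ 23 hours.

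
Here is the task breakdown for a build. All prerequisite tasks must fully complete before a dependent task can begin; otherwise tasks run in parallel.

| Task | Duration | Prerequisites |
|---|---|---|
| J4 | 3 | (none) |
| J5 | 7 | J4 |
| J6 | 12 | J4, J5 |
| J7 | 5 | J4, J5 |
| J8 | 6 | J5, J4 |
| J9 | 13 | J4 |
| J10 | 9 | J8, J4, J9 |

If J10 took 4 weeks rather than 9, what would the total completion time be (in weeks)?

The binding path is J4→J5→J8→J10 = 3+7+6+9 = 25; finish at 25 weeks.
J10 lies on that path, so at 4 weeks the path becomes 20 weeks.
The binding chain switches to J4→J5→J6 = 3+7+12 = 22; finish 22 weeks.

22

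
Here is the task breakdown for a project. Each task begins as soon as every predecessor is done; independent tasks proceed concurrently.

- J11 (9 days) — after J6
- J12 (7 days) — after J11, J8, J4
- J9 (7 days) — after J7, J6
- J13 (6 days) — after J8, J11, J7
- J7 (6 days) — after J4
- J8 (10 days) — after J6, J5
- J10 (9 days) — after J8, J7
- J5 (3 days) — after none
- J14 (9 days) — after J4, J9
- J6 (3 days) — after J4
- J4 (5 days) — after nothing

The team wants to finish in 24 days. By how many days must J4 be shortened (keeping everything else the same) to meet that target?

Current finish: 27 days; target: 24.
J4 is on every critical path, so each day cut from J4 cuts the finish by one (this holds down to a finish of 23).
Need 27 − 24 = 3 days off J4 → J4 becomes 2 days, finish becomes 24.

3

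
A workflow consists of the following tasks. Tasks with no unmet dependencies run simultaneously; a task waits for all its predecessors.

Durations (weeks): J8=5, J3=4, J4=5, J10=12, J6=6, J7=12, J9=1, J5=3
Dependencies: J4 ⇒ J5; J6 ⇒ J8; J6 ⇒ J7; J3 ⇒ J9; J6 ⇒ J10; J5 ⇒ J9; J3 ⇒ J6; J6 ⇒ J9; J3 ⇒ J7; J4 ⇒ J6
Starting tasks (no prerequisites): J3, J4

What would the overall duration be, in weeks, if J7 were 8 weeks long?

The binding path is J4→J6→J7 = 5+6+12 = 23; finish at 23 weeks.
J7 lies on that path, so at 8 weeks the path becomes 19 weeks.
Now J4→J6→J10 = 5+6+12 = 23 is longest, so the finish becomes 23 weeks.

23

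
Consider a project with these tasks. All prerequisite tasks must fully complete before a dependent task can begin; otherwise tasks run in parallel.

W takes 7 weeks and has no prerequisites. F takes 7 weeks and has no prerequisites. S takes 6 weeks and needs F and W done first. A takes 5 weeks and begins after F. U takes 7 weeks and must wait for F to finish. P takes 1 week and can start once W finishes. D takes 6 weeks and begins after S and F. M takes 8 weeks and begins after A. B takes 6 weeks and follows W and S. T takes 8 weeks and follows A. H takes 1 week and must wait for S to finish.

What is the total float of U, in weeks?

6

Critical path: F→A→M = 7+5+8 = 20, so the finish is 20 weeks.
Longest path through U: 14 weeks (earliest finish 14, latest finish 20).
So U can slip 20 − 14 = 6 weeks.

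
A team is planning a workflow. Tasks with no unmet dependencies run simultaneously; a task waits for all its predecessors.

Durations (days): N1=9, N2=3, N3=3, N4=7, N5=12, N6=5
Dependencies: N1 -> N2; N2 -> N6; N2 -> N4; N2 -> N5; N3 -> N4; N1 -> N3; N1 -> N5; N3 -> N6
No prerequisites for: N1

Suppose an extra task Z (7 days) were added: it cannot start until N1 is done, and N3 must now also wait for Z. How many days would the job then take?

Originally the job takes 24 days.
With Z inserted, N3 now waits for max(N1, Z).
New critical path: N1→Z→N3→N4 = 9+7+3+7 = 26 ⇒ 26 days.

26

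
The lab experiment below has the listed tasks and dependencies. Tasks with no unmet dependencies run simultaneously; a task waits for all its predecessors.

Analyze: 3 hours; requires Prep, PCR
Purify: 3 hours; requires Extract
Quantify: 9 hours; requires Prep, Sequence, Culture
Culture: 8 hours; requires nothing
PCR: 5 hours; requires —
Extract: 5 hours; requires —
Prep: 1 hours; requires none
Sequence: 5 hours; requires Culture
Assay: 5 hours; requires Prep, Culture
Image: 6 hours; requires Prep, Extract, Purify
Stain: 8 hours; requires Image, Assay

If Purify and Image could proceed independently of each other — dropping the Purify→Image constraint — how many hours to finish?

22

With the dependency in place, Culture→Sequence→Quantify = 8+5+9 = 22 sets the finish at 22 hours.
Without Purify→Image, Image's earliest start moves from 8 to 5.
The longest chain is now Culture→Sequence→Quantify = 8+5+9 = 22, so the project takes 22 hours.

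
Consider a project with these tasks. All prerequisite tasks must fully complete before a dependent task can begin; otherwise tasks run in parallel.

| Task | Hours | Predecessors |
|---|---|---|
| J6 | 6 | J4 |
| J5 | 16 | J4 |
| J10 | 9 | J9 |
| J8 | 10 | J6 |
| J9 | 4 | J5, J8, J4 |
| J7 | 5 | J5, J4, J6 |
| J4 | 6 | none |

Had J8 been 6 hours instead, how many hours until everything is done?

Critical path before the change: J4→J6→J8→J9→J10 = 6+6+10+4+9 = 35 giving 35 hours.
J8 lies on that path, so at 6 hours the path becomes 31 hours.
New critical path: J4→J5→J9→J10 = 6+16+4+9 = 35 ⇒ 35 hours.

35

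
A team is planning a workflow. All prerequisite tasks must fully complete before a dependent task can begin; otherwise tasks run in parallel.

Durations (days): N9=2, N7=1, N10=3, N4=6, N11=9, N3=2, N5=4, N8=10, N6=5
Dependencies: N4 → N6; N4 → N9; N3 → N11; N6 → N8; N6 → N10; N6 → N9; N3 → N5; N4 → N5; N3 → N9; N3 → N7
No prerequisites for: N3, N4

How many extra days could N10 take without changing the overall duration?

7

Critical path: N4→N6→N8 = 6+5+10 = 21, so the finish is 21 days.
Longest path through N10: 14 days (earliest finish 14, latest finish 21).
So N10 can slip 21 − 14 = 7 days.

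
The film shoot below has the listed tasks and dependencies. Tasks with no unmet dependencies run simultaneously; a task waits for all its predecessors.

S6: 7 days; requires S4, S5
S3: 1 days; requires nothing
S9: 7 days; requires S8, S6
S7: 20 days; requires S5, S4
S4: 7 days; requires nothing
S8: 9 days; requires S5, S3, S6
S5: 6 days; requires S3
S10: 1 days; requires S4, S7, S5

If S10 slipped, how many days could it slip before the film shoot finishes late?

The longest chain is S3→S5→S6→S8→S9 = 1+6+7+9+7 = 30; overall finish 30 days.
Longest path through S10: 28 days (earliest finish 28, latest finish 30).
So S10 can slip 30 − 28 = 2 days.

2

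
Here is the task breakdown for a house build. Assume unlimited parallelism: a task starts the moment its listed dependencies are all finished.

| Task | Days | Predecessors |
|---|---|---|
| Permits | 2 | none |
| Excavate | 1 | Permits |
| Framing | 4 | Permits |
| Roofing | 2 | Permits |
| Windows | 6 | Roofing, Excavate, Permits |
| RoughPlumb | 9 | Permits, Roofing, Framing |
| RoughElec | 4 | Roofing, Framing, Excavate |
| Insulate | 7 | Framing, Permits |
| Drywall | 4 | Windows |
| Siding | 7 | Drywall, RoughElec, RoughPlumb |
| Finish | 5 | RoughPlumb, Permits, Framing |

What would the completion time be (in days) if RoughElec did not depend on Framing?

Original critical path: Permits→Framing→RoughPlumb→Siding = 2+4+9+7 = 22 ⇒ 22 days.
Without Framing→RoughElec, RoughElec's earliest start moves from 6 to 4.
The longest chain is now Permits→Framing→RoughPlumb→Siding = 2+4+9+7 = 22, so the schedule takes 22 days.

22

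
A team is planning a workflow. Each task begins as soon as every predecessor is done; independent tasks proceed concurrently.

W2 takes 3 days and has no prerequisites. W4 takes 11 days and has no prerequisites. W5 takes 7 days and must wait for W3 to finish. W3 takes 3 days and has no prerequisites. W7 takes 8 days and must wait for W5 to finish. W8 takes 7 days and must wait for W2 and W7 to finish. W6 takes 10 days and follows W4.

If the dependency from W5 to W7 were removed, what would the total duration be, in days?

21

With the dependency in place, W3→W5→W7→W8 = 3+7+8+7 = 25 sets the finish at 25 days.
Without W5→W7, W7's earliest start moves from 10 to 0.
The longest chain is now W4→W6 = 11+10 = 21, so the workflow takes 21 days.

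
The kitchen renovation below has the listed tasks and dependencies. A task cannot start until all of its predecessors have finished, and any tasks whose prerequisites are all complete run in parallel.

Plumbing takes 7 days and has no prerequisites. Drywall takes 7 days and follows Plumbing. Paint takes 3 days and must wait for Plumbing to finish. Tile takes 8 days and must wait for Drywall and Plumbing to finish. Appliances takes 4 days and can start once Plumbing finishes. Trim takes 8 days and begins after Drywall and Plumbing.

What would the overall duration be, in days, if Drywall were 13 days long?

28

Critical path before the change: Plumbing→Drywall→Tile = 7+7+8 = 22 giving 22 days.
Drywall lies on that path, so at 13 days the path becomes 28 days.
That remains the longest chain; total 28 days.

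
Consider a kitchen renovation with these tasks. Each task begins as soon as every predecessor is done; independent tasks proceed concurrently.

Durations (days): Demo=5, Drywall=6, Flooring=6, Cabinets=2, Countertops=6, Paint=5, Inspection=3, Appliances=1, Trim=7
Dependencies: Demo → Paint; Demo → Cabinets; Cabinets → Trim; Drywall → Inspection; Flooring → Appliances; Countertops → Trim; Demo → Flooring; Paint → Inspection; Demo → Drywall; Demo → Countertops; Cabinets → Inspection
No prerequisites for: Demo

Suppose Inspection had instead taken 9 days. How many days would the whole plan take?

The binding path is Demo→Countertops→Trim = 5+6+7 = 18; finish at 18 days.
Inspection has 4 days of float (longest path through it is 14).
The binding chain switches to Demo→Drywall→Inspection = 5+6+9 = 20; finish 20 days.

20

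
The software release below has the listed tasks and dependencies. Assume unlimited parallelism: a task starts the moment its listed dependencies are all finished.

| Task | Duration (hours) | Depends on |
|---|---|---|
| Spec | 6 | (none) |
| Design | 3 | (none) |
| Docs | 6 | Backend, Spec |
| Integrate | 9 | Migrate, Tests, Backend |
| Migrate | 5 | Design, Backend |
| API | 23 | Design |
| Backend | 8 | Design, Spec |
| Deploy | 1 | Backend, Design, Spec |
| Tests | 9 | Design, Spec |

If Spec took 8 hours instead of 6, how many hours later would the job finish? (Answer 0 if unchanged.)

2

Baseline: Spec→Backend→Migrate→Integrate = 6+8+5+9 = 28 → 28 hours.
Spec lies on that path, so at 8 hours the path becomes 30 hours.
The critical path is still Spec→Backend→Migrate→Integrate; finish is now 30 hours.
Change in finish: 30 − 28 = +2 hours.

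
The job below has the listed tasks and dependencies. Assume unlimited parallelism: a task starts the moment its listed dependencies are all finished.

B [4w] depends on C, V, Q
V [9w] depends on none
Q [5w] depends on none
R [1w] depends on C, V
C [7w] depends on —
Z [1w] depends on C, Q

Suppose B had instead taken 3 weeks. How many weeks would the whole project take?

Baseline: V→B = 9+4 = 13 → 13 weeks.
B is on the critical path; changing it to 3 makes that path 12 weeks.
That remains the longest chain; total 12 weeks.

12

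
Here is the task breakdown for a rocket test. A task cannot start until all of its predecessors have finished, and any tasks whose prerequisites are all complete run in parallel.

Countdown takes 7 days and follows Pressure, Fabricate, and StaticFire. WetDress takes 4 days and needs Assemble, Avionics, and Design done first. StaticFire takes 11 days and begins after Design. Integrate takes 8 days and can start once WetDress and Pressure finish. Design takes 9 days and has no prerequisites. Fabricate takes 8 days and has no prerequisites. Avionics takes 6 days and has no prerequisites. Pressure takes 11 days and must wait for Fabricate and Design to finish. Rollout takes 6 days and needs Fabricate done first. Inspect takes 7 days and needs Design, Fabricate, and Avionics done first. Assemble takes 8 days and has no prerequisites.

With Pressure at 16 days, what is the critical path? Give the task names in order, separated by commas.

Baseline: Design→Pressure→Integrate = 9+11+8 = 28 → 28 days.
Pressure lies on that path, so at 16 days the path becomes 33 days.
That remains the longest chain; total 33 days.

Design, Pressure, Integrate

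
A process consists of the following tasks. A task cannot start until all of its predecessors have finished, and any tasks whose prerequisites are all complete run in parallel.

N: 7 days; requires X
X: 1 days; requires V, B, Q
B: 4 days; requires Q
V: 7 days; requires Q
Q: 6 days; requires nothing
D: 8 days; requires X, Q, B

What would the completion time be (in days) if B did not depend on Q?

22

With the dependency in place, Q→V→X→D = 6+7+1+8 = 22 sets the finish at 22 days.
Without Q→B, B's earliest start moves from 6 to 0.
The longest chain is now Q→V→X→D = 6+7+1+8 = 22, so the project takes 22 days.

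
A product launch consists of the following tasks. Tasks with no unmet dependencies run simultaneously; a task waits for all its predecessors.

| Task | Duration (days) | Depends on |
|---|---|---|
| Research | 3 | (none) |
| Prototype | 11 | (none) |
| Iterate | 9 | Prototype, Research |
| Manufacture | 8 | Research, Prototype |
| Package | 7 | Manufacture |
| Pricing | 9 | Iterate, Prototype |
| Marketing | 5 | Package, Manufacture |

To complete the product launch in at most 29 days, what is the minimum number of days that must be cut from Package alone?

2

Current finish: 31 days; target: 29.
Package is on every critical path, so each day cut from Package cuts the finish by one (this holds down to a finish of 29).
Need 31 − 29 = 2 days off Package → Package becomes 5 days, finish becomes 29.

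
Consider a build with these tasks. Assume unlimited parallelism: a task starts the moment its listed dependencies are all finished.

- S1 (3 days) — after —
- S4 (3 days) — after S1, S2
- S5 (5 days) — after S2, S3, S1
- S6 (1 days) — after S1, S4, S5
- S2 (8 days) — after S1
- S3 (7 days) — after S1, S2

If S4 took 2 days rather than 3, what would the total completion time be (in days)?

24

Actual critical path: S1→S2→S3→S5→S6 = 3+8+7+5+1 = 24 ⇒ 24 days.
The longest path through S4 is only 15 days, so S4 has float 9.
That remains the longest chain; total 24 days.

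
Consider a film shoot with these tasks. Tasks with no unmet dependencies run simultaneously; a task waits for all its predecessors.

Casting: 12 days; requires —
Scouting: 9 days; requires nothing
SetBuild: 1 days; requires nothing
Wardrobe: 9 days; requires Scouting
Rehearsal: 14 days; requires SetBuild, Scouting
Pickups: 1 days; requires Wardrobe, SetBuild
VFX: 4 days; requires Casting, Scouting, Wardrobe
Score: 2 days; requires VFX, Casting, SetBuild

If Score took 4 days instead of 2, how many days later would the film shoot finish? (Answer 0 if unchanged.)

As given, the longest chain is Scouting→Wardrobe→VFX→Score = 9+9+4+2 = 24, so the finish is 24 days.
Since Score is critical, the +2 change carries straight to that chain (now 26 days).
That remains the longest chain; total 26 days.
Change in finish: 26 − 24 = +2 days.

2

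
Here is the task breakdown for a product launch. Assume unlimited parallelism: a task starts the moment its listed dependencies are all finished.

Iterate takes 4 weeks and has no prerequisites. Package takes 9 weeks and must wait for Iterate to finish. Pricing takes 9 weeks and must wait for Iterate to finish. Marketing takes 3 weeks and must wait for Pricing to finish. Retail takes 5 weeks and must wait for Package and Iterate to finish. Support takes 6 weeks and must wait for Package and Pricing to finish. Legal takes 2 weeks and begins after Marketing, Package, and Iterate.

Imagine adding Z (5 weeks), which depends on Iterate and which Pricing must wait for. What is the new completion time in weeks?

Originally the project takes 19 weeks.
With Z inserted, Pricing now waits for max(Iterate, Z).
New critical path: Iterate→Z→Pricing→Support = 4+5+9+6 = 24 ⇒ 24 weeks.

24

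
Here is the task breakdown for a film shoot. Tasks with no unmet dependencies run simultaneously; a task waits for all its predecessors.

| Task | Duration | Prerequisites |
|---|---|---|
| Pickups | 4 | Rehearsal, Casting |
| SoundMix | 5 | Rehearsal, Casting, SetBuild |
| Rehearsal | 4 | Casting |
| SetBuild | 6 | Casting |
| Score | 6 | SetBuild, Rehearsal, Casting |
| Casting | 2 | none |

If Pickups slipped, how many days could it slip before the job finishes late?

Casting→SetBuild→Score = 2+6+6 = 14 sets the makespan at 14 days.
Pickups finishes as early as 10 and must finish by 14.
Slack of Pickups = 10 − 6 = 4 days.

4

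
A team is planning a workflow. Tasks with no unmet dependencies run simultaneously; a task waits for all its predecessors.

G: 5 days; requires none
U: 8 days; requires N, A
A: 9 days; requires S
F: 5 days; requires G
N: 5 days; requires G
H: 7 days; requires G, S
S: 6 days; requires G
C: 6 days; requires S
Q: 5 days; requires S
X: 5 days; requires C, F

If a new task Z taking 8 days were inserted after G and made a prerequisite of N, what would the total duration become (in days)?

Originally the schedule takes 28 days.
With Z inserted, N now waits for max(G, Z).
New critical path: G→S→A→U = 5+6+9+8 = 28 ⇒ 28 days.

28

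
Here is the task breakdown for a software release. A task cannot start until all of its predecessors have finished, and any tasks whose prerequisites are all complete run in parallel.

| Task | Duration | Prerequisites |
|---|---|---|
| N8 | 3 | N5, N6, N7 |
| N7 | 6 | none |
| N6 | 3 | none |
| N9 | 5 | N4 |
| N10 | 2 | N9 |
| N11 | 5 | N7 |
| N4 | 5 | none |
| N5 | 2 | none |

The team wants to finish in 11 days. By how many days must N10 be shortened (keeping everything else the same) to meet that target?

Current finish: 12 days; target: 11.
N10 is on every critical path, so each day cut from N10 cuts the finish by one (this holds down to a finish of 11).
Need 12 − 11 = 1 day off N10 → N10 becomes 1 day, finish becomes 11.

1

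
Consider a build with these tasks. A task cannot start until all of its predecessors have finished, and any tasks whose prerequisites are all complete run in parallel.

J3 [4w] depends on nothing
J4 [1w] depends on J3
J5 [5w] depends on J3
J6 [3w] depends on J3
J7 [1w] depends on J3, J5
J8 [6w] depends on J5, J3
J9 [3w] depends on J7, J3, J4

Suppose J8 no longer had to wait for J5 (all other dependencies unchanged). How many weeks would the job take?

Original critical path: J3→J5→J8 = 4+5+6 = 15 ⇒ 15 weeks.
Without J5→J8, J8's earliest start moves from 9 to 4.
New critical path: J3→J5→J7→J9 = 4+5+1+3 = 13 ⇒ 13 weeks.

13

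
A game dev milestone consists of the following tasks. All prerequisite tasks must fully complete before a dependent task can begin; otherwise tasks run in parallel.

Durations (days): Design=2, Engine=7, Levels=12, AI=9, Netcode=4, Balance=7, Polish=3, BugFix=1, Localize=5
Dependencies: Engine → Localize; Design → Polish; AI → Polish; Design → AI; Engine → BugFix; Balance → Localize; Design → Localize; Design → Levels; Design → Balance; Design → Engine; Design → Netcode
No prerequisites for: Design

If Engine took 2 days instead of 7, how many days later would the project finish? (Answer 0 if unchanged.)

0

Critical path before the change: Design→Engine→Localize = 2+7+5 = 14 giving 14 days.
Engine lies on that path, so at 2 days the path becomes 9 days.
Now Design→Levels = 2+12 = 14 is longest, so the finish becomes 14 days.
Change in finish: 14 − 14 = +0 days.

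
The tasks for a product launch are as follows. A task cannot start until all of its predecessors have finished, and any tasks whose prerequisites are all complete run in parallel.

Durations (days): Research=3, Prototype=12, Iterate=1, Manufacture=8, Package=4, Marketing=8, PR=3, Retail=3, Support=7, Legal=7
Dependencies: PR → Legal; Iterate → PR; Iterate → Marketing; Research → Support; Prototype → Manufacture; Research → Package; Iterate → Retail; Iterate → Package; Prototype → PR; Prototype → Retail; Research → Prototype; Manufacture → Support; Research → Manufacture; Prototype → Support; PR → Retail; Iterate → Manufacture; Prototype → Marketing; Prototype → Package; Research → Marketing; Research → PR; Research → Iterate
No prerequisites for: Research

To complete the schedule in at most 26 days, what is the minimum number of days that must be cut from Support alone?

Current finish: 30 days; target: 26.
Support is on every critical path, so each day cut from Support cuts the finish by one (this holds down to a finish of 25).
Need 30 − 26 = 4 days off Support → Support becomes 3 days, finish becomes 26.

4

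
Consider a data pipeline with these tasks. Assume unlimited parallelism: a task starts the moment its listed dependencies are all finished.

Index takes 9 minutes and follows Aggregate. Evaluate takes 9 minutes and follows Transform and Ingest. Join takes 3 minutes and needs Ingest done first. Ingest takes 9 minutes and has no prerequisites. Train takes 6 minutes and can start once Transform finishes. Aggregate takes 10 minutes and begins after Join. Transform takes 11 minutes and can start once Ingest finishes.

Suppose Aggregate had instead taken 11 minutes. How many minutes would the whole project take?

32

Actual critical path: Ingest→Join→Aggregate→Index = 9+3+10+9 = 31 ⇒ 31 minutes.
Since Aggregate is critical, the +1 change carries straight to that chain (now 32 minutes).
No other chain overtakes it, so the finish is 32 minutes.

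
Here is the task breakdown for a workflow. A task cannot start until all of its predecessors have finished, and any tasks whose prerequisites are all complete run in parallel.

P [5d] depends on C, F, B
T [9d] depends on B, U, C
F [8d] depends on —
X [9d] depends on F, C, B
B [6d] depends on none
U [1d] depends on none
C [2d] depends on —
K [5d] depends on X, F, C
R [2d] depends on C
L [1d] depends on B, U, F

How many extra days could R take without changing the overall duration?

F→X→K = 8+9+5 = 22 sets the makespan at 22 days.
R finishes as early as 4 and must finish by 22.
So R can slip 22 − 4 = 18 days.

18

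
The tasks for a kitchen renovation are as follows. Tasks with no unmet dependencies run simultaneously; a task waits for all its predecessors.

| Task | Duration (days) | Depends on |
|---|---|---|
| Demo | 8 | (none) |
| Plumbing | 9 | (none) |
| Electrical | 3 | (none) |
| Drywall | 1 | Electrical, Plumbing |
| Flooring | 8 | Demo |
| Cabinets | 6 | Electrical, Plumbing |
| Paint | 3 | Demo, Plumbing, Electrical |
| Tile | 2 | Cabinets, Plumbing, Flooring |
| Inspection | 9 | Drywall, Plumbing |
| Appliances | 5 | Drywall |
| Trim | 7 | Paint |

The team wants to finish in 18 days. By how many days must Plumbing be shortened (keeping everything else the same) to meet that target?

Current finish: 19 days; target: 18.
Plumbing is on every critical path, so each day cut from Plumbing cuts the finish by one (this holds down to a finish of 18).
Need 19 − 18 = 1 day off Plumbing → Plumbing becomes 8 days, finish becomes 18.

1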